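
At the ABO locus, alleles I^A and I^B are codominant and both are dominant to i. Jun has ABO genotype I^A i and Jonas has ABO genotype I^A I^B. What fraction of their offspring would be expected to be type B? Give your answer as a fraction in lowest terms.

1/4

ABO cross I^A i × I^A I^B → offspring phenotypes: 1/2 A, 1/4 B, 1/4 AB.
So P(type B) = 1/4.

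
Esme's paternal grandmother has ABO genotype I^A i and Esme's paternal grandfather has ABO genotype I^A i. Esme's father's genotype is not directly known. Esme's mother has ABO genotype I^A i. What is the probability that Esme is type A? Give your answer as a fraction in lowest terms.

3/4

Esme's father's ABO genotype from I^A i × I^A i: 1/4 I^A I^A, 1/2 I^A i, 1/4 i i.
Crossing each possibility with the mother I^A i and summing P(type A): 1/4·1 + 1/2·3/4 + 1/4·1/2 = 3/4.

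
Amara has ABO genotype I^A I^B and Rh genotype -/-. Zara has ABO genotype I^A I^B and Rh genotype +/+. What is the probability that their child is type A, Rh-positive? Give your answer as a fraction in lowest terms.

1/4

ABO cross I^A I^B × I^A I^B → offspring phenotypes: 1/4 A, 1/4 B, 1/2 AB.
Rh cross -/- × +/+ → 1 Rh+.
Independent loci: P(type A, Rh-positive) = 1/4 × 1 = 1/4.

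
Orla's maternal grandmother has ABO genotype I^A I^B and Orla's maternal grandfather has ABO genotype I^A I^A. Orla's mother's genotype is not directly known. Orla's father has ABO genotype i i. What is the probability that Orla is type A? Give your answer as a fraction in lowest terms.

Orla's mother's ABO genotype from I^A I^B × I^A I^A: 1/2 I^A I^A, 1/2 I^A I^B.
Crossing each possibility with the father i i and summing P(type A): 1/2·1 + 1/2·1/2 = 3/4.

3/4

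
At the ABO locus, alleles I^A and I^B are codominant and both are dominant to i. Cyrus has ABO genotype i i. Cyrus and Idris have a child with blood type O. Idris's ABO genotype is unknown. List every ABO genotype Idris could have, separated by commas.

I^A i, I^B i, i i

For each candidate genotype of Idris, check whether crossing it with i i can produce every observed child phenotype.
  I^A I^A → possible child types {A} ✗
  I^A I^B → possible child types {A, B} ✗
  I^A i → possible child types {O, A} ✓
  I^B I^B → possible child types {B} ✗
  I^B i → possible child types {O, B} ✓
  i i → possible child types {O} ✓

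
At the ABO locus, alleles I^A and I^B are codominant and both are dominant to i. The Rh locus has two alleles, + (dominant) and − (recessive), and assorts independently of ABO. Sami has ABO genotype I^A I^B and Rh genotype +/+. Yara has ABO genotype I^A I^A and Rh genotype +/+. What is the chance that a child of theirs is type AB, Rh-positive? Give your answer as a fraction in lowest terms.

ABO cross I^A I^B × I^A I^A → offspring phenotypes: 1/2 A, 1/2 AB.
Rh cross +/+ × +/+ → 1 Rh+.
Independent loci: P(type AB, Rh-positive) = 1/2 × 1 = 1/2.

1/2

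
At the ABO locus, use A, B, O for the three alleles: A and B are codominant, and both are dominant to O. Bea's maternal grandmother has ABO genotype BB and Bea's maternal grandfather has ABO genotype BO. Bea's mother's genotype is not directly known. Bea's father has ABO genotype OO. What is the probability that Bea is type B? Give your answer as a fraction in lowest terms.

Bea's mother's ABO genotype from BB × BO: 1/2 BB, 1/2 BO.
Crossing each possibility with the father OO and summing P(type B): 1/2·1 + 1/2·1/2 = 3/4.

3/4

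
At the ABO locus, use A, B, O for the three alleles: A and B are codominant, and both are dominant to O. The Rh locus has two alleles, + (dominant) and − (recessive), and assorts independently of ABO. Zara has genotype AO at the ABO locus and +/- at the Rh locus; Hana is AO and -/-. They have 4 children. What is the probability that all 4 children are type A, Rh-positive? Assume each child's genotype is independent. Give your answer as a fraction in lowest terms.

ABO cross AO × AO → 1/4 O, 3/4 A.
Rh cross +/- × -/- → 1/2 Rh+, 1/2 Rh-; so P(type A, Rh-positive) = 3/4 × 1/2 = 3/8 per child.
All 4 independent: (3/8)^4 = 81/4096.

81/4096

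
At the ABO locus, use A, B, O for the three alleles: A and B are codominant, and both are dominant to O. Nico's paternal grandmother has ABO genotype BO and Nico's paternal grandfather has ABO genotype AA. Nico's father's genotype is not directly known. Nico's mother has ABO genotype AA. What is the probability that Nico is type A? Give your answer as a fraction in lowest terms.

3/4

Nico's father's ABO genotype from BO × AA: 1/2 AB, 1/2 AO.
Crossing each possibility with the mother AA and summing P(type A): 1/2·1/2 + 1/2·1 = 3/4.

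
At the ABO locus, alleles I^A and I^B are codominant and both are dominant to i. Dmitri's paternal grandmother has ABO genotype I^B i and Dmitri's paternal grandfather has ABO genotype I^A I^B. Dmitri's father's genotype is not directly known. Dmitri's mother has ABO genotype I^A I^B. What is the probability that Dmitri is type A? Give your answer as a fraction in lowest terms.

Dmitri's father's ABO genotype from I^B i × I^A I^B: 1/4 I^A I^B, 1/4 I^A i, 1/4 I^B I^B, 1/4 I^B i.
Crossing each possibility with the mother I^A I^B and summing P(type A): 1/4·1/4 + 1/4·1/2 + 1/4·0 + 1/4·1/4 = 1/4.

1/4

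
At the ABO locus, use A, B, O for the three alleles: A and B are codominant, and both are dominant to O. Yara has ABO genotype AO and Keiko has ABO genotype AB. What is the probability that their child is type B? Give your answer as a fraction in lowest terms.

1/4

ABO cross AO × AB → offspring phenotypes: 1/2 A, 1/4 B, 1/4 AB.
So P(type B) = 1/4.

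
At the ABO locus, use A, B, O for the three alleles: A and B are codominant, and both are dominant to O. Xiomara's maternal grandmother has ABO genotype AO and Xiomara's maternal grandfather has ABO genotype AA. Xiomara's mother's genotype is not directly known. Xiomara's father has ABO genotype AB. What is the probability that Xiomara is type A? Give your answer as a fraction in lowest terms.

1/2

Xiomara's mother's ABO genotype from AO × AA: 1/2 AA, 1/2 AO.
Crossing each possibility with the father AB and summing P(type A): 1/2·1/2 + 1/2·1/2 = 1/2.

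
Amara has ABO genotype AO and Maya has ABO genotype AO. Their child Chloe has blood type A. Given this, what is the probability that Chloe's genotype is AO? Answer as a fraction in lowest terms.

Cross AO × AO → 1/4 AA, 1/2 AO, 1/4 OO.
Type-A genotypes among offspring: AA (1/4), AO (1/2); total 3/4.
P(AO | type A) = (1/2) / (3/4) = 2/3.

2/3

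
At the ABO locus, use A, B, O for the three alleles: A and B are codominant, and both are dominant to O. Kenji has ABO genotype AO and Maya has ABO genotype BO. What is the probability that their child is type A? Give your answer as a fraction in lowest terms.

ABO cross AO × BO → offspring phenotypes: 1/4 O, 1/4 A, 1/4 B, 1/4 AB.
So P(type A) = 1/4.

1/4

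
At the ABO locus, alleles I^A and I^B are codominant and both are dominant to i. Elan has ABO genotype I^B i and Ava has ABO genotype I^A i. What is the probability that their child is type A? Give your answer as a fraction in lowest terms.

ABO cross I^B i × I^A i → offspring phenotypes: 1/4 O, 1/4 A, 1/4 B, 1/4 AB.
So P(type A) = 1/4.

1/4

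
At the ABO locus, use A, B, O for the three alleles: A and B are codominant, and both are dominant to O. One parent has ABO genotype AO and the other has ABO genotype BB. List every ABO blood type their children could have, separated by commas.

Gametes from AO × BB give offspring ABO genotypes AB, BO, i.e. phenotypes B, AB.

B, AB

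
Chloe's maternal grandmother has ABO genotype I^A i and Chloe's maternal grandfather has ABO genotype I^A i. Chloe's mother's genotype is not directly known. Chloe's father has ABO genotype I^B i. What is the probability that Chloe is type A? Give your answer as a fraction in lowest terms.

Chloe's mother's ABO genotype from I^A i × I^A i: 1/4 I^A I^A, 1/2 I^A i, 1/4 i i.
Crossing each possibility with the father I^B i and summing P(type A): 1/4·1/2 + 1/2·1/4 + 1/4·0 = 1/4.

1/4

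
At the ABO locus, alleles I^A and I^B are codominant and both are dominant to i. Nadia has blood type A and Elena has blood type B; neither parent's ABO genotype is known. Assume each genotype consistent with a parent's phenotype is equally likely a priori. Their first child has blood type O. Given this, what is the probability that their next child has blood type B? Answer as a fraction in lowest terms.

Possible genotypes: Nadia ∈ {I^A I^A, I^A i}; Elena ∈ {I^B I^B, I^B i}.
Weight each parental genotype pair by prior × P(type-O child):
  I^A i × I^B i: posterior weight 1; P(next child type B) = 1/4.
Weighted sum = 1/4.

1/4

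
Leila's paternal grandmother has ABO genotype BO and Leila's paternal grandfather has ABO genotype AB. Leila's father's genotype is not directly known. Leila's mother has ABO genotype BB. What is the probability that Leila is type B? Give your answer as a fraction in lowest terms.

Leila's father's ABO genotype from BO × AB: 1/4 AB, 1/4 AO, 1/4 BB, 1/4 BO.
Crossing each possibility with the mother BB and summing P(type B): 1/4·1/2 + 1/4·1/2 + 1/4·1 + 1/4·1 = 3/4.

3/4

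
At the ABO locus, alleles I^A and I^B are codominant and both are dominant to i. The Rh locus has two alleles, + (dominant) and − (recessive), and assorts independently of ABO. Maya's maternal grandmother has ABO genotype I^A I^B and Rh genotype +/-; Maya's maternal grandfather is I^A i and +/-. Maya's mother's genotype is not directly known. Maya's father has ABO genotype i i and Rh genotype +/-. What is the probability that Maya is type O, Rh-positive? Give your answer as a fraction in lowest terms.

3/16

Maya's mother's ABO genotype from I^A I^B × I^A i: 1/4 I^A I^A, 1/4 I^A I^B, 1/4 I^A i, 1/4 I^B i.
Crossing each possibility with the father i i and summing P(type O): 1/4·0 + 1/4·0 + 1/4·1/2 + 1/4·1/2 = 1/4.
Similarly for Rh via the mother's Rh distribution: P(Rh+) = 3/4.
Independent loci: 1/4 × 3/4 = 3/16.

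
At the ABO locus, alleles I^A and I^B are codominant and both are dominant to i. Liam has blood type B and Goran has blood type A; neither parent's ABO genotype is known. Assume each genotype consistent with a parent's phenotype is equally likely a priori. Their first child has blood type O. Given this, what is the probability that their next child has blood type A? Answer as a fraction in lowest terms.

Possible genotypes: Liam ∈ {I^B I^B, I^B i}; Goran ∈ {I^A I^A, I^A i}.
Weight each parental genotype pair by prior × P(type-O child):
  I^B i × I^A i: posterior weight 1; P(next child type A) = 1/4.
Weighted sum = 1/4.

1/4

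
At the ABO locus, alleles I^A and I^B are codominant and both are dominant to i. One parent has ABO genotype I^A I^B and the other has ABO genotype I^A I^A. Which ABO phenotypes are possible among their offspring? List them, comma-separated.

A, AB

Gametes from I^A I^B × I^A I^A give offspring ABO genotypes I^A I^A, I^A I^B, i.e. phenotypes A, AB.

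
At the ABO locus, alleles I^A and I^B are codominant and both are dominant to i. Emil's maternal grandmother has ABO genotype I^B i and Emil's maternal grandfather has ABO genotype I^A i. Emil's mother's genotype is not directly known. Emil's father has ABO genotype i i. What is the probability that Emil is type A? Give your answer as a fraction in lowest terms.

1/4

Emil's mother's ABO genotype from I^B i × I^A i: 1/4 I^A I^B, 1/4 I^A i, 1/4 I^B i, 1/4 i i.
Crossing each possibility with the father i i and summing P(type A): 1/4·1/2 + 1/4·1/2 + 1/4·0 + 1/4·0 = 1/4.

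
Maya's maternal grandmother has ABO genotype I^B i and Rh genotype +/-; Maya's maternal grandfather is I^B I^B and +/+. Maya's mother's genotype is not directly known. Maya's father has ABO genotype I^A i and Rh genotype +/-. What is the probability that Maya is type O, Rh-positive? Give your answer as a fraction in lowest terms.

7/64

Maya's mother's ABO genotype from I^B i × I^B I^B: 1/2 I^B I^B, 1/2 I^B i.
Crossing each possibility with the father I^A i and summing P(type O): 1/2·0 + 1/2·1/4 = 1/8.
Similarly for Rh via the mother's Rh distribution: P(Rh+) = 7/8.
Independent loci: 1/8 × 7/8 = 7/64.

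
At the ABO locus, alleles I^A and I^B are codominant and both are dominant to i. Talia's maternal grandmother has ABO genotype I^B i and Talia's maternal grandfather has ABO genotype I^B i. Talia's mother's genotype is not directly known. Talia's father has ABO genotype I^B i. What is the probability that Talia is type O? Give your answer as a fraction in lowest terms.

1/4

Talia's mother's ABO genotype from I^B i × I^B i: 1/4 I^B I^B, 1/2 I^B i, 1/4 i i.
Crossing each possibility with the father I^B i and summing P(type O): 1/4·0 + 1/2·1/4 + 1/4·1/2 = 1/4.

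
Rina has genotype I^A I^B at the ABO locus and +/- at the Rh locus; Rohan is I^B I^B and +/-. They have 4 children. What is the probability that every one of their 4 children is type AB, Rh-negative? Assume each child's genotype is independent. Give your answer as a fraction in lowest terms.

ABO cross I^A I^B × I^B I^B → 1/2 B, 1/2 AB.
Rh cross +/- × +/- → 3/4 Rh+, 1/4 Rh-; so P(type AB, Rh-negative) = 1/2 × 1/4 = 1/8 per child.
All 4 independent: (1/8)^4 = 1/4096.

1/4096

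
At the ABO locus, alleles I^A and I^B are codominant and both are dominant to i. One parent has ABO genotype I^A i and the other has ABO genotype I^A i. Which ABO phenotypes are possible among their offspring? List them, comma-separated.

O, A

Gametes from I^A i × I^A i give offspring ABO genotypes I^A I^A, I^A i, i i, i.e. phenotypes O, A.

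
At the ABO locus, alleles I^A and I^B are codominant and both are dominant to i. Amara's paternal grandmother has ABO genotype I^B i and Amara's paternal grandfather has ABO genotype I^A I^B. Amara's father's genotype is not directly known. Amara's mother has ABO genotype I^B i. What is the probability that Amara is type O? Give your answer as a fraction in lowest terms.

Amara's father's ABO genotype from I^B i × I^A I^B: 1/4 I^A I^B, 1/4 I^A i, 1/4 I^B I^B, 1/4 I^B i.
Crossing each possibility with the mother I^B i and summing P(type O): 1/4·0 + 1/4·1/4 + 1/4·0 + 1/4·1/4 = 1/8.

1/8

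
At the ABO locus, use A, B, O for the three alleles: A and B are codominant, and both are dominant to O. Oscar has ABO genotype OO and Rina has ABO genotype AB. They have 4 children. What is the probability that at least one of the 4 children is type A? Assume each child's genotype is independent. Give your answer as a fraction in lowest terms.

15/16

ABO cross OO × AB → 1/2 A, 1/2 B.
So P(type A) = 1/2 per child.
P(none) = (1/2)^4 = 1/16; P(at least one) = 1 − 1/16 = 15/16.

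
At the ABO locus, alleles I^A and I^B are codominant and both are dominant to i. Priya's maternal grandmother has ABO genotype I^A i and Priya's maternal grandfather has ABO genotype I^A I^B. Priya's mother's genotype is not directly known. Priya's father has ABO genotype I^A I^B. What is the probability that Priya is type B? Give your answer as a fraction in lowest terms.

Priya's mother's ABO genotype from I^A i × I^A I^B: 1/4 I^A I^A, 1/4 I^A I^B, 1/4 I^A i, 1/4 I^B i.
Crossing each possibility with the father I^A I^B and summing P(type B): 1/4·0 + 1/4·1/4 + 1/4·1/4 + 1/4·1/2 = 1/4.

1/4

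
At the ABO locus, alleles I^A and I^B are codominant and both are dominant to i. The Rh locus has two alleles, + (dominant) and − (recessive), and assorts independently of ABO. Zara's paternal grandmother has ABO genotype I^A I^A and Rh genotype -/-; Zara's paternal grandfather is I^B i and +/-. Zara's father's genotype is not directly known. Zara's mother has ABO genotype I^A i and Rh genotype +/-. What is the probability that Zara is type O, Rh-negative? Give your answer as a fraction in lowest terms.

Zara's father's ABO genotype from I^A I^A × I^B i: 1/2 I^A I^B, 1/2 I^A i.
Crossing each possibility with the mother I^A i and summing P(type O): 1/2·0 + 1/2·1/4 = 1/8.
Similarly for Rh via the father's Rh distribution: P(Rh-) = 3/8.
Independent loci: 1/8 × 3/8 = 3/64.

3/64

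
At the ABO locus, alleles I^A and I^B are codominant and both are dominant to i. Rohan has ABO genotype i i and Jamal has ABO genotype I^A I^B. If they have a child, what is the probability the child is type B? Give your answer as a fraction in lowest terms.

ABO cross i i × I^A I^B → offspring phenotypes: 1/2 A, 1/2 B.
So P(type B) = 1/2.

1/2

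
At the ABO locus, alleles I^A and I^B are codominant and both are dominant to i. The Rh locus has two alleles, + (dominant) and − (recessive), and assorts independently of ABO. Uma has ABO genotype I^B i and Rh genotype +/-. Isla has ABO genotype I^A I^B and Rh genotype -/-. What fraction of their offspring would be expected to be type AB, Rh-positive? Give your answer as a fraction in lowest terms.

1/8

ABO cross I^B i × I^A I^B → offspring phenotypes: 1/4 A, 1/2 B, 1/4 AB.
Rh cross +/- × -/- → 1/2 Rh+, 1/2 Rh-.
Independent loci: P(type AB, Rh-positive) = 1/4 × 1/2 = 1/8.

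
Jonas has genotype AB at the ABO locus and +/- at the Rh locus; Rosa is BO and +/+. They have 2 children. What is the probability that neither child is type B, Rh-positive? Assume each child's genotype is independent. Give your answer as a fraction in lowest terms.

1/4

ABO cross AB × BO → 1/4 A, 1/2 B, 1/4 AB.
Rh cross +/- × +/+ → 1 Rh+; so P(type B, Rh-positive) = 1/2 × 1 = 1/2 per child.
P(not type B, Rh-positive) = 1/2 for one child; (1/2)^2 = 1/4.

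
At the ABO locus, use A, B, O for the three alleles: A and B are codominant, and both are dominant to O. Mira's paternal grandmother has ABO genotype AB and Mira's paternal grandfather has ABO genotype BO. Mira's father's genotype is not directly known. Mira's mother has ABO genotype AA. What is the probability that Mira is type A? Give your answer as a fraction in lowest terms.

Mira's father's ABO genotype from AB × BO: 1/4 AB, 1/4 AO, 1/4 BB, 1/4 BO.
Crossing each possibility with the mother AA and summing P(type A): 1/4·1/2 + 1/4·1 + 1/4·0 + 1/4·1/2 = 1/2.

1/2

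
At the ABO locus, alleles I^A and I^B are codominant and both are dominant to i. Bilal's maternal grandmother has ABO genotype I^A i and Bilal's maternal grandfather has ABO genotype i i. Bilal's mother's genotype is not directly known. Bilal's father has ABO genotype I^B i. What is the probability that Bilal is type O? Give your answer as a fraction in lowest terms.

Bilal's mother's ABO genotype from I^A i × i i: 1/2 I^A i, 1/2 i i.
Crossing each possibility with the father I^B i and summing P(type O): 1/2·1/4 + 1/2·1/2 = 3/8.

3/8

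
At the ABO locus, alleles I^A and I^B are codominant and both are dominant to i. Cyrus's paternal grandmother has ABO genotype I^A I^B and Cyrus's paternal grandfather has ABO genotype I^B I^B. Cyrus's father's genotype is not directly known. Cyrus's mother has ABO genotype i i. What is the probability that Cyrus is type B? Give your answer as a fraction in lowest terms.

3/4

Cyrus's father's ABO genotype from I^A I^B × I^B I^B: 1/2 I^A I^B, 1/2 I^B I^B.
Crossing each possibility with the mother i i and summing P(type B): 1/2·1/2 + 1/2·1 = 3/4.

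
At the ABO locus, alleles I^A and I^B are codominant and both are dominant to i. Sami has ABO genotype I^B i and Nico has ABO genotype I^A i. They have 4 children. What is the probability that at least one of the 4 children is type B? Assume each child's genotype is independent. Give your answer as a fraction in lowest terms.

175/256

ABO cross I^B i × I^A i → 1/4 O, 1/4 A, 1/4 B, 1/4 AB.
So P(type B) = 1/4 per child.
P(none) = (3/4)^4 = 81/256; P(at least one) = 1 − 81/256 = 175/256.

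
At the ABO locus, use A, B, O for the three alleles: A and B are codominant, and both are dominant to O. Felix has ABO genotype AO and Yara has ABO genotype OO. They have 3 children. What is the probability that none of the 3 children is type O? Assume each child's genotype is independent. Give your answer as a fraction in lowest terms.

1/8

ABO cross AO × OO → 1/2 O, 1/2 A.
So P(type O) = 1/2 per child.
P(not type O) = 1/2 for one child; (1/2)^3 = 1/8.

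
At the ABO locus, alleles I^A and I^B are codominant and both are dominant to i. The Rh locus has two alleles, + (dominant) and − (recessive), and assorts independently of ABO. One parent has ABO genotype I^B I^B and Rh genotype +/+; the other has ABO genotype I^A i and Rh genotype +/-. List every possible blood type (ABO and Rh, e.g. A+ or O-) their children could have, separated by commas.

Gametes from I^B I^B × I^A i give offspring ABO genotypes I^A I^B, I^B i, i.e. phenotypes B, AB.
Rh cross +/+ × +/- → phenotypes Rh+.
Combining independently: B+, AB+.

B+, AB+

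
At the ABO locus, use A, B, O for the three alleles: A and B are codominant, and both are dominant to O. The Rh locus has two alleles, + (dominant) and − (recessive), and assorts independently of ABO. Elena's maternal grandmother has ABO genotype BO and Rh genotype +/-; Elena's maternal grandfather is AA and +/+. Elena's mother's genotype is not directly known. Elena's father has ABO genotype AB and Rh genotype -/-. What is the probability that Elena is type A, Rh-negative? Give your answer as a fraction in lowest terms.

Elena's mother's ABO genotype from BO × AA: 1/2 AB, 1/2 AO.
Crossing each possibility with the father AB and summing P(type A): 1/2·1/4 + 1/2·1/2 = 3/8.
Similarly for Rh via the mother's Rh distribution: P(Rh-) = 1/4.
Independent loci: 3/8 × 1/4 = 3/32.

3/32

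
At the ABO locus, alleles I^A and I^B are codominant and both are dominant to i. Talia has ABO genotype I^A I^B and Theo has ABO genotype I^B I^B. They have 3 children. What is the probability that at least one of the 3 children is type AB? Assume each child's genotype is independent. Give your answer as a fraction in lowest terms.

7/8

ABO cross I^A I^B × I^B I^B → 1/2 B, 1/2 AB.
So P(type AB) = 1/2 per child.
P(none) = (1/2)^3 = 1/8; P(at least one) = 1 − 1/8 = 7/8.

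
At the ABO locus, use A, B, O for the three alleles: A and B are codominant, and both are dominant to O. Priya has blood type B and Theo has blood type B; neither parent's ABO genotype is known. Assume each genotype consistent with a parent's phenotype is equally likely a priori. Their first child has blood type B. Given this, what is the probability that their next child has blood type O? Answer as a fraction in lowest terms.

Possible genotypes: Priya ∈ {BB, BO}; Theo ∈ {BB, BO}.
Weight each parental genotype pair by prior × P(type-B child):
  BB × BB: posterior weight 4/15; P(next child type O) = 0.
  BB × BO: posterior weight 4/15; P(next child type O) = 0.
  BO × BB: posterior weight 4/15; P(next child type O) = 0.
  BO × BO: posterior weight 1/5; P(next child type O) = 1/4.
Weighted sum = 1/20.

1/20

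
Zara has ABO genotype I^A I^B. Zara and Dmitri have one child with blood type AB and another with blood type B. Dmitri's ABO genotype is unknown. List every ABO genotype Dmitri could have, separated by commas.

For each candidate genotype of Dmitri, check whether crossing it with I^A I^B can produce every observed child phenotype.
  I^A I^A → possible child types {A, AB} ✗
  I^A I^B → possible child types {A, B, AB} ✓
  I^A i → possible child types {A, B, AB} ✓
  I^B I^B → possible child types {B, AB} ✓
  I^B i → possible child types {A, B, AB} ✓
  i i → possible child types {A, B} ✗

I^A I^B, I^A i, I^B I^B, I^B i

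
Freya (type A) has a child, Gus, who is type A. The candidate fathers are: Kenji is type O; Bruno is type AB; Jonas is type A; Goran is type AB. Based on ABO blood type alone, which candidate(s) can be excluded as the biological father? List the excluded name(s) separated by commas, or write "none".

A candidate is excluded only if no genotype consistent with his phenotype could produce a type A child with a type A mother.
Every candidate has at least one consistent genotype combination, so none can be excluded.

none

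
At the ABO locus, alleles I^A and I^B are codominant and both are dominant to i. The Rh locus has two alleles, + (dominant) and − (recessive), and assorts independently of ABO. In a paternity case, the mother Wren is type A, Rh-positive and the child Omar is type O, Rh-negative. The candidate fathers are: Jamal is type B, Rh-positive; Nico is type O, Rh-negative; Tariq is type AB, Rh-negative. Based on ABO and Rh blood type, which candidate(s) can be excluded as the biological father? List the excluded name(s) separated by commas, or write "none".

A candidate is excluded only if no genotype consistent with his phenotype could produce a type O, Rh-negative child with a type A, Rh-positive mother.
Tariq (type AB, Rh-): no genotype consistent with that phenotype can produce a type-O Rh- child with a type-A mother.

Tariq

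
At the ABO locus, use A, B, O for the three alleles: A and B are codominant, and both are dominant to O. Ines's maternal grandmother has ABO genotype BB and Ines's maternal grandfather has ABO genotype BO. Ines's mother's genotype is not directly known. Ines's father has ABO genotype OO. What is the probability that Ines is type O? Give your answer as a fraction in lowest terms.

Ines's mother's ABO genotype from BB × BO: 1/2 BB, 1/2 BO.
Crossing each possibility with the father OO and summing P(type O): 1/2·0 + 1/2·1/2 = 1/4.

1/4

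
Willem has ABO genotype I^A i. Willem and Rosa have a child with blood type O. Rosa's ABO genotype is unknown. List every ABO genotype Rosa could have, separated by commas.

For each candidate genotype of Rosa, check whether crossing it with I^A i can produce every observed child phenotype.
  I^A I^A → possible child types {A} ✗
  I^A I^B → possible child types {A, B, AB} ✗
  I^A i → possible child types {O, A} ✓
  I^B I^B → possible child types {B, AB} ✗
  I^B i → possible child types {O, A, B, AB} ✓
  i i → possible child types {O, A} ✓

I^A i, I^B i, i i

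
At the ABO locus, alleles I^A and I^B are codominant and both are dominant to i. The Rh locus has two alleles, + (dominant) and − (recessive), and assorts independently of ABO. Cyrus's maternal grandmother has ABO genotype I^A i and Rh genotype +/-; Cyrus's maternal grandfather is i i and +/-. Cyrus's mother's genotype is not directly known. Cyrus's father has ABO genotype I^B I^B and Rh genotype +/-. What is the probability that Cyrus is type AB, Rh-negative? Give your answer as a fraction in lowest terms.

Cyrus's mother's ABO genotype from I^A i × i i: 1/2 I^A i, 1/2 i i.
Crossing each possibility with the father I^B I^B and summing P(type AB): 1/2·1/2 + 1/2·0 = 1/4.
Similarly for Rh via the mother's Rh distribution: P(Rh-) = 1/4.
Independent loci: 1/4 × 1/4 = 1/16.

1/16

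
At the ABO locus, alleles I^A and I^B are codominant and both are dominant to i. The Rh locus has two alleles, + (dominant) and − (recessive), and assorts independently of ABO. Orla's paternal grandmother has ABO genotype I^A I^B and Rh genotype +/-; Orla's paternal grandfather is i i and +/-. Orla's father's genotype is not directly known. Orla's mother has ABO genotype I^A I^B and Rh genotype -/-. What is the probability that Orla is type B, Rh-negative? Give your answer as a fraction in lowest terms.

3/16

Orla's father's ABO genotype from I^A I^B × i i: 1/2 I^A i, 1/2 I^B i.
Crossing each possibility with the mother I^A I^B and summing P(type B): 1/2·1/4 + 1/2·1/2 = 3/8.
Similarly for Rh via the father's Rh distribution: P(Rh-) = 1/2.
Independent loci: 3/8 × 1/2 = 3/16.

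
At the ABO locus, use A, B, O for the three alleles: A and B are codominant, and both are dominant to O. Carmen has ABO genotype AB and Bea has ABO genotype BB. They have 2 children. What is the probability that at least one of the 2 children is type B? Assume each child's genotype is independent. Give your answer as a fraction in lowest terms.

3/4

ABO cross AB × BB → 1/2 B, 1/2 AB.
So P(type B) = 1/2 per child.
P(none) = (1/2)^2 = 1/4; P(at least one) = 1 − 1/4 = 3/4.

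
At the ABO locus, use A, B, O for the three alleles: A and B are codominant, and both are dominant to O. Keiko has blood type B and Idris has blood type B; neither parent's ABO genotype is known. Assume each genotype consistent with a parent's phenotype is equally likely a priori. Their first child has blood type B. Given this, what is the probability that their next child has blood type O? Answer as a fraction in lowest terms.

Possible genotypes: Keiko ∈ {BB, BO}; Idris ∈ {BB, BO}.
Weight each parental genotype pair by prior × P(type-B child):
  BB × BB: posterior weight 4/15; P(next child type O) = 0.
  BB × BO: posterior weight 4/15; P(next child type O) = 0.
  BO × BB: posterior weight 4/15; P(next child type O) = 0.
  BO × BO: posterior weight 1/5; P(next child type O) = 1/4.
Weighted sum = 1/20.

1/20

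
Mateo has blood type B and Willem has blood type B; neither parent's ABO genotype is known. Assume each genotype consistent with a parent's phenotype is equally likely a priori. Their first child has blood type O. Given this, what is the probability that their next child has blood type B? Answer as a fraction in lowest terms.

3/4

Possible genotypes: Mateo ∈ {BB, BO}; Willem ∈ {BB, BO}.
Weight each parental genotype pair by prior × P(type-O child):
  BO × BO: posterior weight 1; P(next child type B) = 3/4.
Weighted sum = 3/4.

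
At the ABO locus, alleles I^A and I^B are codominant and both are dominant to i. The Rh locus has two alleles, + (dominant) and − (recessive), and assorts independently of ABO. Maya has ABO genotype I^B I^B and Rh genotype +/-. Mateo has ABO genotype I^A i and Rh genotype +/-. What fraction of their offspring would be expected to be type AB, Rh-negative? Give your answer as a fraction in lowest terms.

1/8

ABO cross I^B I^B × I^A i → offspring phenotypes: 1/2 B, 1/2 AB.
Rh cross +/- × +/- → 3/4 Rh+, 1/4 Rh-.
Independent loci: P(type AB, Rh-negative) = 1/2 × 1/4 = 1/8.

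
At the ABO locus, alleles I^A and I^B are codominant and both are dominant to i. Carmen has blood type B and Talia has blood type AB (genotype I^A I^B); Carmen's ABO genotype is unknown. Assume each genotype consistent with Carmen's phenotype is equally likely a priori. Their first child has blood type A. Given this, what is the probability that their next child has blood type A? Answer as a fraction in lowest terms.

1/4

Possible genotypes: Carmen ∈ {I^B I^B, I^B i}; Talia ∈ {I^A I^B}.
Weight each parental genotype pair by prior × P(type-A child):
  I^B i × I^A I^B: posterior weight 1; P(next child type A) = 1/4.
Weighted sum = 1/4.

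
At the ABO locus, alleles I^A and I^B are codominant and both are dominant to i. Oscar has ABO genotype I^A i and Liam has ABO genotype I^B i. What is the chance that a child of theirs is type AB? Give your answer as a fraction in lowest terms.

1/4

ABO cross I^A i × I^B i → offspring phenotypes: 1/4 O, 1/4 A, 1/4 B, 1/4 AB.
So P(type AB) = 1/4.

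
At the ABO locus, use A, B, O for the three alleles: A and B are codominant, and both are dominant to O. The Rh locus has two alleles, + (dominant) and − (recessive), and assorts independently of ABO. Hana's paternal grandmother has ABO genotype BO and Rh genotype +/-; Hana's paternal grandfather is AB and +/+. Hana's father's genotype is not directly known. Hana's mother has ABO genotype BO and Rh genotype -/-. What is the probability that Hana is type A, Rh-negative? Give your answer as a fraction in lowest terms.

Hana's father's ABO genotype from BO × AB: 1/4 AB, 1/4 AO, 1/4 BB, 1/4 BO.
Crossing each possibility with the mother BO and summing P(type A): 1/4·1/4 + 1/4·1/4 + 1/4·0 + 1/4·0 = 1/8.
Similarly for Rh via the father's Rh distribution: P(Rh-) = 1/4.
Independent loci: 1/8 × 1/4 = 1/32.

1/32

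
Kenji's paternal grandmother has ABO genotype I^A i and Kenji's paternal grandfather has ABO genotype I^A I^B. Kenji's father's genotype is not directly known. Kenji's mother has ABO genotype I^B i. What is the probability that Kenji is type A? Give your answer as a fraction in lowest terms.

1/4

Kenji's father's ABO genotype from I^A i × I^A I^B: 1/4 I^A I^A, 1/4 I^A I^B, 1/4 I^A i, 1/4 I^B i.
Crossing each possibility with the mother I^B i and summing P(type A): 1/4·1/2 + 1/4·1/4 + 1/4·1/4 + 1/4·0 = 1/4.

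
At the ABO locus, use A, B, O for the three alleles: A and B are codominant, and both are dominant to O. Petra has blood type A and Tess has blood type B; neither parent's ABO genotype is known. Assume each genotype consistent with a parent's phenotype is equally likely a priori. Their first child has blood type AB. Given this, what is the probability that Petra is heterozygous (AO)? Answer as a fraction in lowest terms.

1/3

Possible genotypes: Petra ∈ {AA, AO}; Tess ∈ {BB, BO}.
Weight each parental genotype pair by prior × P(type-AB child):
  AA × BB: posterior weight 4/9.
  AA × BO: posterior weight 2/9.
  AO × BB: posterior weight 2/9.
  AO × BO: posterior weight 1/9.
Sum the posterior weight over pairs where Petra is AO: 1/3.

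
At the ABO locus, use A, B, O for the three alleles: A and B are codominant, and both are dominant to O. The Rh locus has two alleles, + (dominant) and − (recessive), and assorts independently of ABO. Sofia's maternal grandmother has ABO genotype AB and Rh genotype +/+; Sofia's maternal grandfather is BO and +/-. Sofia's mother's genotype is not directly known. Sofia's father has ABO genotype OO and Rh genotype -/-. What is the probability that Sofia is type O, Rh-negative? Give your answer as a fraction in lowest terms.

1/16

Sofia's mother's ABO genotype from AB × BO: 1/4 AB, 1/4 AO, 1/4 BB, 1/4 BO.
Crossing each possibility with the father OO and summing P(type O): 1/4·0 + 1/4·1/2 + 1/4·0 + 1/4·1/2 = 1/4.
Similarly for Rh via the mother's Rh distribution: P(Rh-) = 1/4.
Independent loci: 1/4 × 1/4 = 1/16.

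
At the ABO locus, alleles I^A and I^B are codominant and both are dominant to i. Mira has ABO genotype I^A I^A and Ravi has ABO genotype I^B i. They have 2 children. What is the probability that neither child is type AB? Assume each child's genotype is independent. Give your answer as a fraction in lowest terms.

1/4

ABO cross I^A I^A × I^B i → 1/2 A, 1/2 AB.
So P(type AB) = 1/2 per child.
P(not type AB) = 1/2 for one child; (1/2)^2 = 1/4.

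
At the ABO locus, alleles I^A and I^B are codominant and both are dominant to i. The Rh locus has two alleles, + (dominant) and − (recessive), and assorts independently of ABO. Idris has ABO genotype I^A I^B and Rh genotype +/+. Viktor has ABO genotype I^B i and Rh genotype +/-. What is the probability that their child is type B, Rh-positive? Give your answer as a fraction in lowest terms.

ABO cross I^A I^B × I^B i → offspring phenotypes: 1/4 A, 1/2 B, 1/4 AB.
Rh cross +/+ × +/- → 1 Rh+.
Independent loci: P(type B, Rh-positive) = 1/2 × 1 = 1/2.

1/2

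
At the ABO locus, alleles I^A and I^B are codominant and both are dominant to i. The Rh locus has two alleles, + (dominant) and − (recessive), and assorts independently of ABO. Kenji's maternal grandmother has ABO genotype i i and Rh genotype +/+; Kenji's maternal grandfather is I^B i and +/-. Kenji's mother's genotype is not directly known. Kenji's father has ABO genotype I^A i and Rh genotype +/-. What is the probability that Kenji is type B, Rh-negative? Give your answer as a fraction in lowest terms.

1/64

Kenji's mother's ABO genotype from i i × I^B i: 1/2 I^B i, 1/2 i i.
Crossing each possibility with the father I^A i and summing P(type B): 1/2·1/4 + 1/2·0 = 1/8.
Similarly for Rh via the mother's Rh distribution: P(Rh-) = 1/8.
Independent loci: 1/8 × 1/8 = 1/64.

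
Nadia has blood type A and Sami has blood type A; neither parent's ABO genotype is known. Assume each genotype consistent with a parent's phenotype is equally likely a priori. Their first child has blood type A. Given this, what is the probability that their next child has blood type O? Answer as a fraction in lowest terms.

Possible genotypes: Nadia ∈ {I^A I^A, I^A i}; Sami ∈ {I^A I^A, I^A i}.
Weight each parental genotype pair by prior × P(type-A child):
  I^A I^A × I^A I^A: posterior weight 4/15; P(next child type O) = 0.
  I^A I^A × I^A i: posterior weight 4/15; P(next child type O) = 0.
  I^A i × I^A I^A: posterior weight 4/15; P(next child type O) = 0.
  I^A i × I^A i: posterior weight 1/5; P(next child type O) = 1/4.
Weighted sum = 1/20.

1/20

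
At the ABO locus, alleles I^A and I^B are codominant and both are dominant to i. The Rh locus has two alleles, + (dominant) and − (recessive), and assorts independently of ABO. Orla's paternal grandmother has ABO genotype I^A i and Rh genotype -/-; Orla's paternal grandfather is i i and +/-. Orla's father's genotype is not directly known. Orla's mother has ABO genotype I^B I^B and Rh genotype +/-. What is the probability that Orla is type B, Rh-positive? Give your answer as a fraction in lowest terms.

Orla's father's ABO genotype from I^A i × i i: 1/2 I^A i, 1/2 i i.
Crossing each possibility with the mother I^B I^B and summing P(type B): 1/2·1/2 + 1/2·1 = 3/4.
Similarly for Rh via the father's Rh distribution: P(Rh+) = 5/8.
Independent loci: 3/4 × 5/8 = 15/32.

15/32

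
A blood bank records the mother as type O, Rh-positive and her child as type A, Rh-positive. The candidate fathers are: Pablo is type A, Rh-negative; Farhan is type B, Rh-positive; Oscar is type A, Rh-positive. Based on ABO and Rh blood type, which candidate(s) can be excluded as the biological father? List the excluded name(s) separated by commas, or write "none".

Farhan

A candidate is excluded only if no genotype consistent with his phenotype could produce a type A, Rh-positive child with a type O, Rh-positive mother.
Farhan (type B, Rh+): no genotype consistent with that phenotype can produce a type-A Rh+ child with a type-O mother.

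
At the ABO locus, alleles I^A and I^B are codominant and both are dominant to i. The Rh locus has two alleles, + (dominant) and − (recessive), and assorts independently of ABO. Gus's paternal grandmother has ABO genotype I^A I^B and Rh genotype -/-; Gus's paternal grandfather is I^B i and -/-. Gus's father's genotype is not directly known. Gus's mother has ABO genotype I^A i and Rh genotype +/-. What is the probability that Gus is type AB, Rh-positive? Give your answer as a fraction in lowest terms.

1/8

Gus's father's ABO genotype from I^A I^B × I^B i: 1/4 I^A I^B, 1/4 I^A i, 1/4 I^B I^B, 1/4 I^B i.
Crossing each possibility with the mother I^A i and summing P(type AB): 1/4·1/4 + 1/4·0 + 1/4·1/2 + 1/4·1/4 = 1/4.
Similarly for Rh via the father's Rh distribution: P(Rh+) = 1/2.
Independent loci: 1/4 × 1/2 = 1/8.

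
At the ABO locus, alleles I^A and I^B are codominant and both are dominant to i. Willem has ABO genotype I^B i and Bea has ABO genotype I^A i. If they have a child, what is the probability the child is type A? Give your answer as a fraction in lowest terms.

ABO cross I^B i × I^A i → offspring phenotypes: 1/4 O, 1/4 A, 1/4 B, 1/4 AB.
So P(type A) = 1/4.

1/4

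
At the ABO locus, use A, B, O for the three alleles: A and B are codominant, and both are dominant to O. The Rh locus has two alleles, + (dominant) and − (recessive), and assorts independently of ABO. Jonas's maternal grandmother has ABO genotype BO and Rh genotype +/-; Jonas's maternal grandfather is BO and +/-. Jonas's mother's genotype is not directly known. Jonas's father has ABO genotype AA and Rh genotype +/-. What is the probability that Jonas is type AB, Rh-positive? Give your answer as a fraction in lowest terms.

3/8

Jonas's mother's ABO genotype from BO × BO: 1/4 BB, 1/2 BO, 1/4 OO.
Crossing each possibility with the father AA and summing P(type AB): 1/4·1 + 1/2·1/2 + 1/4·0 = 1/2.
Similarly for Rh via the mother's Rh distribution: P(Rh+) = 3/4.
Independent loci: 1/2 × 3/4 = 3/8.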